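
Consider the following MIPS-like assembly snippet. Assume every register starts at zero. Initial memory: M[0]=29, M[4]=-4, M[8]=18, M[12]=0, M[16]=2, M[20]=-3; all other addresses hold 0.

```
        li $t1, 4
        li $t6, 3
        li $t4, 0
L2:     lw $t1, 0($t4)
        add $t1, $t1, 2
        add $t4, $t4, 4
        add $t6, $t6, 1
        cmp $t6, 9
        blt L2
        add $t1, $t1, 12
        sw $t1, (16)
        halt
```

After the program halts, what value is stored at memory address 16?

11

li $t1, 4 → $t1=4
li $t6, 3 → $t6=3
li $t4, 0 → $t4=0
lw $t1, 0($t4) → $t1=M[0]=29
add $t1, $t1, 2 → $t1=29+2=31
add $t4, $t4, 4 → $t4=0+4=4
add $t6, $t6, 1 → $t6=3+1=4
cmp $t6, 9  (cmp 4,9)
blt L2: taken
lw $t1, 0($t4) → $t1=M[4]=-4
add $t1, $t1, 2 → $t1=(-4)+2=-2
add $t4, $t4, 4 → $t4=4+4=8
add $t6, $t6, 1 → $t6=4+1=5
cmp $t6, 9  (cmp 5,9)
blt L2: taken
lw $t1, 0($t4) → $t1=M[8]=18
add $t1, $t1, 2 → $t1=18+2=20
add $t4, $t4, 4 → $t4=8+4=12
add $t6, $t6, 1 → $t6=5+1=6
cmp $t6, 9  (cmp 6,9)
blt L2: taken
lw $t1, 0($t4) → $t1=M[12]=0
add $t1, $t1, 2 → $t1=0+2=2
add $t4, $t4, 4 → $t4=12+4=16
add $t6, $t6, 1 → $t6=6+1=7
cmp $t6, 9  (cmp 7,9)
blt L2: taken
lw $t1, 0($t4) → $t1=M[16]=2
add $t1, $t1, 2 → $t1=2+2=4
add $t4, $t4, 4 → $t4=16+4=20
add $t6, $t6, 1 → $t6=7+1=8
cmp $t6, 9  (cmp 8,9)
blt L2: taken
lw $t1, 0($t4) → $t1=M[20]=-3
add $t1, $t1, 2 → $t1=(-3)+2=-1
add $t4, $t4, 4 → $t4=20+4=24
add $t6, $t6, 1 → $t6=8+1=9
cmp $t6, 9  (cmp 9,9)
blt L2: not taken
add $t1, $t1, 12 → $t1=(-1)+12=11
sw $t1, (16) → M[16]=11
halt.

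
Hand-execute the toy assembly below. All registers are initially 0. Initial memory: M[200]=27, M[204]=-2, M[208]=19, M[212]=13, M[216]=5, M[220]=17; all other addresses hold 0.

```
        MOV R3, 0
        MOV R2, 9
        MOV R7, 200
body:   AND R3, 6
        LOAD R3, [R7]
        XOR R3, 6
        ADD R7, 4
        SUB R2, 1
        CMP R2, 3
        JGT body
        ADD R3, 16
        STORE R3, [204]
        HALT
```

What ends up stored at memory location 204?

39

R3=0
R2=9
R7=200
R3=0&6=0
R3=M[200]=27
R3=27^6=29
R7=200+4=204
R2=9-1=8
CMP R2, 3  (cmp 8,3)
JGT body: taken
R3=29&6=4
R3=M[204]=-2
R3=(-2)^6=-8
R7=204+4=208
R2=8-1=7
CMP R2, 3  (cmp 7,3)
JGT body: taken
R3=(-8)&6=0
R3=M[208]=19
R3=19^6=21
R7=208+4=212
R2=7-1=6
CMP R2, 3  (cmp 6,3)
JGT body: taken
R3=21&6=4
R3=M[212]=13
R3=13^6=11
R7=212+4=216
R2=6-1=5
CMP R2, 3  (cmp 5,3)
JGT body: taken
R3=11&6=2
R3=M[216]=5
R3=5^6=3
R7=216+4=220
R2=5-1=4
CMP R2, 3  (cmp 4,3)
JGT body: taken
R3=3&6=2
R3=M[220]=17
R3=17^6=23
R7=220+4=224
R2=4-1=3
CMP R2, 3  (cmp 3,3)
JGT body: not taken
R3=23+16=39
STORE R3, [204] → M[204]=39
halt.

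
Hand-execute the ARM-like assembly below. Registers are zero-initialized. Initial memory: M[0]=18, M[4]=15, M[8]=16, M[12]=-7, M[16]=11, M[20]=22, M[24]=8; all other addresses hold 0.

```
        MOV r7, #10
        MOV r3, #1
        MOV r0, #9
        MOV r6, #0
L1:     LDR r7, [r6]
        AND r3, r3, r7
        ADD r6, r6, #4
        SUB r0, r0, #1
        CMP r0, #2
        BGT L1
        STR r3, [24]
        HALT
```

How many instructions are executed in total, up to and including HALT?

MOV r7, #10 → r7=10
MOV r3, #1 → r3=1
MOV r0, #9 → r0=9
MOV r6, #0 → r6=0
LDR r7, [r6] → r7=M[0]=18
AND r3, r3, r7 → r3=1&18=0
ADD r6, r6, #4 → r6=0+4=4
SUB r0, r0, #1 → r0=9-1=8
CMP r0, #2  (cmp 8,2)
BGT L1: taken
LDR r7, [r6] → r7=M[4]=15
AND r3, r3, r7 → r3=0&15=0
ADD r6, r6, #4 → r6=4+4=8
SUB r0, r0, #1 → r0=8-1=7
CMP r0, #2  (cmp 7,2)
BGT L1: taken
LDR r7, [r6] → r7=M[8]=16
AND r3, r3, r7 → r3=0&16=0
ADD r6, r6, #4 → r6=8+4=12
SUB r0, r0, #1 → r0=7-1=6
CMP r0, #2  (cmp 6,2)
BGT L1: taken
LDR r7, [r6] → r7=M[12]=-7
AND r3, r3, r7 → r3=0&(-7)=0
ADD r6, r6, #4 → r6=12+4=16
SUB r0, r0, #1 → r0=6-1=5
CMP r0, #2  (cmp 5,2)
BGT L1: taken
LDR r7, [r6] → r7=M[16]=11
AND r3, r3, r7 → r3=0&11=0
ADD r6, r6, #4 → r6=16+4=20
SUB r0, r0, #1 → r0=5-1=4
CMP r0, #2  (cmp 4,2)
BGT L1: taken
LDR r7, [r6] → r7=M[20]=22
AND r3, r3, r7 → r3=0&22=0
ADD r6, r6, #4 → r6=20+4=24
SUB r0, r0, #1 → r0=4-1=3
CMP r0, #2  (cmp 3,2)
BGT L1: taken
LDR r7, [r6] → r7=M[24]=8
AND r3, r3, r7 → r3=0&8=0
ADD r6, r6, #4 → r6=24+4=28
SUB r0, r0, #1 → r0=3-1=2
CMP r0, #2  (cmp 2,2)
BGT L1: not taken
STR r3, [24] → M[24]=0
halt.
Total executed instructions: 48.

48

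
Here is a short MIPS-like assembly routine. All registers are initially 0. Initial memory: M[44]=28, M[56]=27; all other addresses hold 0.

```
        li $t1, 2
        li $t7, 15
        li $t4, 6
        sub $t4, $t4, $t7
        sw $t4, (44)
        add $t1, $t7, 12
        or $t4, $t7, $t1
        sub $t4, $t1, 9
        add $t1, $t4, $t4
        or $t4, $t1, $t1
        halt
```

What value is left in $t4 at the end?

after li $t1, 2: $t1=2
after li $t7, 15: $t7=15
after li $t4, 6: $t4=6
after sub $t4, $t4, $t7: $t4=6-15=-9
sw $t4, (44) → M[44]=-9
after add $t1, $t7, 12: $t1=15+12=27
after or $t4, $t7, $t1: $t4=15|27=31
after sub $t4, $t1, 9: $t4=27-9=18
after add $t1, $t4, $t4: $t1=18+18=36
after or $t4, $t1, $t1: $t4=36|36=36
halt.

36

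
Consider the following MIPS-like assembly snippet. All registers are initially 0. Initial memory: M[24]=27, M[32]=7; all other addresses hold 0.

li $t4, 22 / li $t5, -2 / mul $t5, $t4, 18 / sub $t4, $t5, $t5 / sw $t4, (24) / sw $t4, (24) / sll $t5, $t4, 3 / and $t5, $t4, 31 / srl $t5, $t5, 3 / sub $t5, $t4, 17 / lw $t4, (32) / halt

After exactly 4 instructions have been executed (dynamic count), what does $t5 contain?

396

$t4=22
$t5=-2
$t5=22*18=396
$t4=396-396=0
After step 4: $t5 = 396.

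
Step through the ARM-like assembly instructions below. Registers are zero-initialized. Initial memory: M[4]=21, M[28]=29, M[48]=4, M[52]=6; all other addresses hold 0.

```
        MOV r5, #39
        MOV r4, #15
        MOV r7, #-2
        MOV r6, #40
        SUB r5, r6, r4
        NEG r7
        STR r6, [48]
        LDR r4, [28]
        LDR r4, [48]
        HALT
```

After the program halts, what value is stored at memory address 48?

after MOV r5, #39: r5=39
after MOV r4, #15: r4=15
after MOV r7, #-2: r7=-2
after MOV r6, #40: r6=40
after SUB r5, r6, r4: r5=40-15=25
after NEG r7: r7=-(-2)=2
STR r6, [48] → M[48]=40
after LDR r4, [28]: r4=M[28]=29
after LDR r4, [48]: r4=M[48]=40
halt.

40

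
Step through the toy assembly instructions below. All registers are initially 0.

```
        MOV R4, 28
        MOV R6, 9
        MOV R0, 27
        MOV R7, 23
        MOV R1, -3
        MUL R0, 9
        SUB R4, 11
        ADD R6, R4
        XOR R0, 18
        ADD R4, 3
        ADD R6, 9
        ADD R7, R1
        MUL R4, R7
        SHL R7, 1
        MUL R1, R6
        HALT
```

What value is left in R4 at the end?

after MOV R4, 28: R4=28
after MOV R6, 9: R6=9
after MOV R0, 27: R0=27
after MOV R7, 23: R7=23
after MOV R1, -3: R1=-3
after MUL R0, 9: R0=27*9=243
after SUB R4, 11: R4=28-11=17
after ADD R6, R4: R6=9+17=26
after XOR R0, 18: R0=243^18=225
after ADD R4, 3: R4=17+3=20
after ADD R6, 9: R6=26+9=35
after ADD R7, R1: R7=23+(-3)=20
after MUL R4, R7: R4=20*20=400
after SHL R7, 1: R7=20<<1=40
after MUL R1, R6: R1=(-3)*35=-105
halt.

400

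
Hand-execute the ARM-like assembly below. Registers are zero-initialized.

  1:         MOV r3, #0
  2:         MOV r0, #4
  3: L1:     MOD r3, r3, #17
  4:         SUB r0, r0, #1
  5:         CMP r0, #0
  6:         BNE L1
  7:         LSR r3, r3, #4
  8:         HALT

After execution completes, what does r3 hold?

MOV r3, #0 → r3=0
MOV r0, #4 → r0=4
MOD r3, r3, #17 → r3=0%17=0
SUB r0, r0, #1 → r0=4-1=3
CMP r0, #0  (cmp 3,0)
BNE L1: taken
MOD r3, r3, #17 → r3=0%17=0
SUB r0, r0, #1 → r0=3-1=2
CMP r0, #0  (cmp 2,0)
BNE L1: taken
MOD r3, r3, #17 → r3=0%17=0
SUB r0, r0, #1 → r0=2-1=1
CMP r0, #0  (cmp 1,0)
BNE L1: taken
MOD r3, r3, #17 → r3=0%17=0
SUB r0, r0, #1 → r0=1-1=0
CMP r0, #0  (cmp 0,0)
BNE L1: not taken
LSR r3, r3, #4 → r3=0>>4=0
halt.

0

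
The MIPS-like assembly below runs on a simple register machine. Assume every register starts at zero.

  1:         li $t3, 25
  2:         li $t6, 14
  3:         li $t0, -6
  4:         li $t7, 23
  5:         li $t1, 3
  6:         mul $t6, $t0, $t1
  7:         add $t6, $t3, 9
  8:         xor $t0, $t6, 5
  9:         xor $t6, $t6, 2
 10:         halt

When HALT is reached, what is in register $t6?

li $t3, 25 → $t3=25
li $t6, 14 → $t6=14
li $t0, -6 → $t0=-6
li $t7, 23 → $t7=23
li $t1, 3 → $t1=3
mul $t6, $t0, $t1 → $t6=(-6)*3=-18
add $t6, $t3, 9 → $t6=25+9=34
xor $t0, $t6, 5 → $t0=34^5=39
xor $t6, $t6, 2 → $t6=34^2=32
halt.

32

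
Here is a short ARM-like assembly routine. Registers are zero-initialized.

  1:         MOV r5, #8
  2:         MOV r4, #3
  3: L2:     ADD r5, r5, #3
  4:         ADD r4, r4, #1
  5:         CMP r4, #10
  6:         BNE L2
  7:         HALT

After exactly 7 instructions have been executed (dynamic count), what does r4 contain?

MOV r5, #8 → r5=8
MOV r4, #3 → r4=3
ADD r5, r5, #3 → r5=8+3=11
ADD r4, r4, #1 → r4=3+1=4
CMP r4, #10  (cmp 4,10)
BNE L2: taken
ADD r5, r5, #3 → r5=11+3=14
After step 7: r4 = 4.

4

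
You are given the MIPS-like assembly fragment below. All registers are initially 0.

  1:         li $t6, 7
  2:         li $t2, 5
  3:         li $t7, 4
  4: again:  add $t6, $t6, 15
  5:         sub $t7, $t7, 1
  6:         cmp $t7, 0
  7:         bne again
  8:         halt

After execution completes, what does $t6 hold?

$t6=7
$t2=5
$t7=4
$t6=7+15=22
$t7=4-1=3
cmp $t7, 0  (cmp 3,0)
bne again: taken
$t6=22+15=37
$t7=3-1=2
cmp $t7, 0  (cmp 2,0)
bne again: taken
$t6=37+15=52
$t7=2-1=1
cmp $t7, 0  (cmp 1,0)
bne again: taken
$t6=52+15=67
$t7=1-1=0
cmp $t7, 0  (cmp 0,0)
bne again: not taken
halt.

67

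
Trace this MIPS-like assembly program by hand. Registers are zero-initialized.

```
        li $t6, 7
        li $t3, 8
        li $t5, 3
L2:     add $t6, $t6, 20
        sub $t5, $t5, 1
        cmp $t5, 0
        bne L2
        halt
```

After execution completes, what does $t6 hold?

67

after li $t6, 7: $t6=7
after li $t3, 8: $t3=8
after li $t5, 3: $t5=3
after add $t6, $t6, 20: $t6=7+20=27
after sub $t5, $t5, 1: $t5=3-1=2
cmp $t5, 0  (cmp 2,0)
bne L2: taken
after add $t6, $t6, 20: $t6=27+20=47
after sub $t5, $t5, 1: $t5=2-1=1
cmp $t5, 0  (cmp 1,0)
bne L2: taken
after add $t6, $t6, 20: $t6=47+20=67
after sub $t5, $t5, 1: $t5=1-1=0
cmp $t5, 0  (cmp 0,0)
bne L2: not taken
halt.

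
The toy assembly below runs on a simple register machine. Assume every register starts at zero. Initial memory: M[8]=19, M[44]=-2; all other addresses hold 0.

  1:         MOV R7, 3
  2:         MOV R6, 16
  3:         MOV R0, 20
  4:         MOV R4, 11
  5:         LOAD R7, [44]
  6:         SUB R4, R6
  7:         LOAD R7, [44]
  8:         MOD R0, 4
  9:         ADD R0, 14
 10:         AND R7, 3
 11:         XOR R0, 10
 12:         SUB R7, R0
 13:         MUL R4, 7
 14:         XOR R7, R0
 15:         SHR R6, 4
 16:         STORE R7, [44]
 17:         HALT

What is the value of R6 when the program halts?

after MOV R7, 3: R7=3
after MOV R6, 16: R6=16
after MOV R0, 20: R0=20
after MOV R4, 11: R4=11
after LOAD R7, [44]: R7=M[44]=-2
after SUB R4, R6: R4=11-16=-5
after LOAD R7, [44]: R7=M[44]=-2
after MOD R0, 4: R0=20%4=0
after ADD R0, 14: R0=0+14=14
after AND R7, 3: R7=(-2)&3=2
after XOR R0, 10: R0=14^10=4
after SUB R7, R0: R7=2-4=-2
after MUL R4, 7: R4=(-5)*7=-35
after XOR R7, R0: R7=(-2)^4=-6
after SHR R6, 4: R6=16>>4=1
STORE R7, [44] → M[44]=-6
halt.

1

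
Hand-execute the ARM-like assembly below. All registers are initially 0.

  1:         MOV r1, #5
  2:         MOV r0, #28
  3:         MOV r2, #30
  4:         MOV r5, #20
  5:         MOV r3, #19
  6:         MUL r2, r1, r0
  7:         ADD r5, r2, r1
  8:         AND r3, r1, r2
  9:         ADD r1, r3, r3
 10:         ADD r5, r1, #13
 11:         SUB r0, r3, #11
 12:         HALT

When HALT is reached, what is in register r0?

-7

after MOV r1, #5: r1=5
after MOV r0, #28: r0=28
after MOV r2, #30: r2=30
after MOV r5, #20: r5=20
after MOV r3, #19: r3=19
after MUL r2, r1, r0: r2=5*28=140
after ADD r5, r2, r1: r5=140+5=145
after AND r3, r1, r2: r3=5&140=4
after ADD r1, r3, r3: r1=4+4=8
after ADD r5, r1, #13: r5=8+13=21
after SUB r0, r3, #11: r0=4-11=-7
halt.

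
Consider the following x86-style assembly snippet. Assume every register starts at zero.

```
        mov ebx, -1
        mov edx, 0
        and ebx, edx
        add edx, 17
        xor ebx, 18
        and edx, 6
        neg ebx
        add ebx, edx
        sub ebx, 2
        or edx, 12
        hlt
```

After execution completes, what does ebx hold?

-20

ebx=-1
edx=0
ebx=(-1)&0=0
edx=0+17=17
ebx=0^18=18
edx=17&6=0
ebx=-(18)=-18
ebx=(-18)+0=-18
ebx=(-18)-2=-20
edx=0|12=12
halt.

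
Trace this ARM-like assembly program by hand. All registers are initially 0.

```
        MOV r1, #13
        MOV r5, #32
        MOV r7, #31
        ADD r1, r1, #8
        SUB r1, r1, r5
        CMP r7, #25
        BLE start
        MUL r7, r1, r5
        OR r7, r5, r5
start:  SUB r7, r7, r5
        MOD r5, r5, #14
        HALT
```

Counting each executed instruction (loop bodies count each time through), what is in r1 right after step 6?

-11

after MOV r1, #13: r1=13
after MOV r5, #32: r5=32
after MOV r7, #31: r7=31
after ADD r1, r1, #8: r1=13+8=21
after SUB r1, r1, r5: r1=21-32=-11
CMP r7, #25  (cmp 31,25)
After step 6: r1 = -11.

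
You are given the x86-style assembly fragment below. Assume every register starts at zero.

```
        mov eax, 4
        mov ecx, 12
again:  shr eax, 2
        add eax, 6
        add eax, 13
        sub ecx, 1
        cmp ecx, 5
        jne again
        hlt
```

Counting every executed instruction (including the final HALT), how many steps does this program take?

eax=4
ecx=12
eax=4>>2=1
eax=1+6=7
eax=7+13=20
ecx=12-1=11
cmp ecx, 5  (cmp 11,5)
jne again: taken
eax=20>>2=5
eax=5+6=11
eax=11+13=24
ecx=11-1=10
cmp ecx, 5  (cmp 10,5)
jne again: taken
eax=24>>2=6
eax=6+6=12
eax=12+13=25
ecx=10-1=9
cmp ecx, 5  (cmp 9,5)
jne again: taken
eax=25>>2=6
eax=6+6=12
eax=12+13=25
ecx=9-1=8
cmp ecx, 5  (cmp 8,5)
jne again: taken
eax=25>>2=6
eax=6+6=12
eax=12+13=25
ecx=8-1=7
cmp ecx, 5  (cmp 7,5)
jne again: taken
eax=25>>2=6
eax=6+6=12
eax=12+13=25
ecx=7-1=6
cmp ecx, 5  (cmp 6,5)
jne again: taken
eax=25>>2=6
eax=6+6=12
eax=12+13=25
ecx=6-1=5
cmp ecx, 5  (cmp 5,5)
jne again: not taken
halt.
Total executed instructions: 45.

45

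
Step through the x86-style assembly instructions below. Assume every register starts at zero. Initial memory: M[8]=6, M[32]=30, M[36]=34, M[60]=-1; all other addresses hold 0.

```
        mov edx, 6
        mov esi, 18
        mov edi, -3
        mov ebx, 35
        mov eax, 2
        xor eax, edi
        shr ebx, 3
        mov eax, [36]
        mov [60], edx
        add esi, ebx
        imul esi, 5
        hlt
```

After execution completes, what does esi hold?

110

edx=6
esi=18
edi=-3
ebx=35
eax=2
eax=2^(-3)=-1
ebx=35>>3=4
eax=M[36]=34
mov [60], edx → M[60]=6
esi=18+4=22
esi=22*5=110
halt.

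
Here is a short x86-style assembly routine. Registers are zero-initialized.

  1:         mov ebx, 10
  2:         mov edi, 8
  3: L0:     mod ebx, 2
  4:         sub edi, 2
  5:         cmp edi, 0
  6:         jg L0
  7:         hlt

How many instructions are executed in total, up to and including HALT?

after mov ebx, 10: ebx=10
after mov edi, 8: edi=8
after mod ebx, 2: ebx=10%2=0
after sub edi, 2: edi=8-2=6
cmp edi, 0  (cmp 6,0)
jg L0: taken
after mod ebx, 2: ebx=0%2=0
after sub edi, 2: edi=6-2=4
cmp edi, 0  (cmp 4,0)
jg L0: taken
after mod ebx, 2: ebx=0%2=0
after sub edi, 2: edi=4-2=2
cmp edi, 0  (cmp 2,0)
jg L0: taken
after mod ebx, 2: ebx=0%2=0
after sub edi, 2: edi=2-2=0
cmp edi, 0  (cmp 0,0)
jg L0: not taken
halt.
Total executed instructions: 19.

19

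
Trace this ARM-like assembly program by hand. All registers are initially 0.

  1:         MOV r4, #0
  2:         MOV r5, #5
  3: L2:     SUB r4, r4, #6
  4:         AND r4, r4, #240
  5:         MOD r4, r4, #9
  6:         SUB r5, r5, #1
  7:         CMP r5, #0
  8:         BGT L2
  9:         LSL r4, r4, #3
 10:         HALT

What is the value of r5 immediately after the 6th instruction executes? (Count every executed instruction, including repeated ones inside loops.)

r4=0
r5=5
r4=0-6=-6
r4=(-6)&240=240
r4=240%9=6
r5=5-1=4
After step 6: r5 = 4.

4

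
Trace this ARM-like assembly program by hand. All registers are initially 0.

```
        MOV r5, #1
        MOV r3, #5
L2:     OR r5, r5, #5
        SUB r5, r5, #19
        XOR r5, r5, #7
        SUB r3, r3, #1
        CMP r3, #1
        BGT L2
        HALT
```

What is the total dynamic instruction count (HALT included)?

27

after MOV r5, #1: r5=1
after MOV r3, #5: r3=5
after OR r5, r5, #5: r5=1|5=5
after SUB r5, r5, #19: r5=5-19=-14
after XOR r5, r5, #7: r5=(-14)^7=-11
after SUB r3, r3, #1: r3=5-1=4
CMP r3, #1  (cmp 4,1)
BGT L2: taken
after OR r5, r5, #5: r5=(-11)|5=-11
after SUB r5, r5, #19: r5=(-11)-19=-30
after XOR r5, r5, #7: r5=(-30)^7=-27
after SUB r3, r3, #1: r3=4-1=3
CMP r3, #1  (cmp 3,1)
BGT L2: taken
after OR r5, r5, #5: r5=(-27)|5=-27
after SUB r5, r5, #19: r5=(-27)-19=-46
after XOR r5, r5, #7: r5=(-46)^7=-43
after SUB r3, r3, #1: r3=3-1=2
CMP r3, #1  (cmp 2,1)
BGT L2: taken
after OR r5, r5, #5: r5=(-43)|5=-43
after SUB r5, r5, #19: r5=(-43)-19=-62
after XOR r5, r5, #7: r5=(-62)^7=-59
after SUB r3, r3, #1: r3=2-1=1
CMP r3, #1  (cmp 1,1)
BGT L2: not taken
halt.
Total executed instructions: 27.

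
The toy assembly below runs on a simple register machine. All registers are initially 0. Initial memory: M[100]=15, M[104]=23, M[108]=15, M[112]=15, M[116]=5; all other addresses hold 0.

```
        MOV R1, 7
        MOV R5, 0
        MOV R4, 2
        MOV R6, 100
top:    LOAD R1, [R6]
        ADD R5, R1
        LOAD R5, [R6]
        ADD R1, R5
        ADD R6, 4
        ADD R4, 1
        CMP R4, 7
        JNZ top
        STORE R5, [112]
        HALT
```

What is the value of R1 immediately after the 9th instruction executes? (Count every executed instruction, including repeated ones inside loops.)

MOV R1, 7 → R1=7
MOV R5, 0 → R5=0
MOV R4, 2 → R4=2
MOV R6, 100 → R6=100
LOAD R1, [R6] → R1=M[100]=15
ADD R5, R1 → R5=0+15=15
LOAD R5, [R6] → R5=M[100]=15
ADD R1, R5 → R1=15+15=30
ADD R6, 4 → R6=100+4=104
After step 9: R1 = 30.

30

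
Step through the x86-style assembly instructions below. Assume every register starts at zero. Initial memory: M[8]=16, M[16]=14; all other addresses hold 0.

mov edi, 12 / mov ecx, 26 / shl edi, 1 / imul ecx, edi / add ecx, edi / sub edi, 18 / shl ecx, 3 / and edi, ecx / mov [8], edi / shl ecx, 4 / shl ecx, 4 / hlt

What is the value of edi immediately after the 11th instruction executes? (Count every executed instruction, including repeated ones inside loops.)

0

mov edi, 12 → edi=12
mov ecx, 26 → ecx=26
shl edi, 1 → edi=12<<1=24
imul ecx, edi → ecx=26*24=624
add ecx, edi → ecx=624+24=648
sub edi, 18 → edi=24-18=6
shl ecx, 3 → ecx=648<<3=5184
and edi, ecx → edi=6&5184=0
mov [8], edi → M[8]=0
shl ecx, 4 → ecx=5184<<4=82944
shl ecx, 4 → ecx=82944<<4=1327104
After step 11: edi = 0.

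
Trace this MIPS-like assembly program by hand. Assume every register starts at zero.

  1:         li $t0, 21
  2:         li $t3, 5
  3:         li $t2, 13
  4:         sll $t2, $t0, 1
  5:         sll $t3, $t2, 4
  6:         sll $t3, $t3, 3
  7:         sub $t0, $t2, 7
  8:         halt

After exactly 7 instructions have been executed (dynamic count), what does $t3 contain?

5376

$t0=21
$t3=5
$t2=13
$t2=21<<1=42
$t3=42<<4=672
$t3=672<<3=5376
$t0=42-7=35
After step 7: $t3 = 5376.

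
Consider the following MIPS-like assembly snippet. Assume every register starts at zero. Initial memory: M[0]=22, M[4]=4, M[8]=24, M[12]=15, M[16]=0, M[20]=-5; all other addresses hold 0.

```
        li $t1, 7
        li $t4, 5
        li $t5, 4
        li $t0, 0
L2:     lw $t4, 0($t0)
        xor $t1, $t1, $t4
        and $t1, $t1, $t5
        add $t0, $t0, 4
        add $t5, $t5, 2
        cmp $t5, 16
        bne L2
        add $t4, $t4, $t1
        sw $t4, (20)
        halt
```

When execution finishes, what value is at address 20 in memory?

li $t1, 7 → $t1=7
li $t4, 5 → $t4=5
li $t5, 4 → $t5=4
li $t0, 0 → $t0=0
lw $t4, 0($t0) → $t4=M[0]=22
xor $t1, $t1, $t4 → $t1=7^22=17
and $t1, $t1, $t5 → $t1=17&4=0
add $t0, $t0, 4 → $t0=0+4=4
add $t5, $t5, 2 → $t5=4+2=6
cmp $t5, 16  (cmp 6,16)
bne L2: taken
lw $t4, 0($t0) → $t4=M[4]=4
xor $t1, $t1, $t4 → $t1=0^4=4
and $t1, $t1, $t5 → $t1=4&6=4
add $t0, $t0, 4 → $t0=4+4=8
add $t5, $t5, 2 → $t5=6+2=8
cmp $t5, 16  (cmp 8,16)
bne L2: taken
lw $t4, 0($t0) → $t4=M[8]=24
xor $t1, $t1, $t4 → $t1=4^24=28
and $t1, $t1, $t5 → $t1=28&8=8
add $t0, $t0, 4 → $t0=8+4=12
add $t5, $t5, 2 → $t5=8+2=10
cmp $t5, 16  (cmp 10,16)
bne L2: taken
lw $t4, 0($t0) → $t4=M[12]=15
xor $t1, $t1, $t4 → $t1=8^15=7
and $t1, $t1, $t5 → $t1=7&10=2
add $t0, $t0, 4 → $t0=12+4=16
add $t5, $t5, 2 → $t5=10+2=12
cmp $t5, 16  (cmp 12,16)
bne L2: taken
lw $t4, 0($t0) → $t4=M[16]=0
xor $t1, $t1, $t4 → $t1=2^0=2
and $t1, $t1, $t5 → $t1=2&12=0
add $t0, $t0, 4 → $t0=16+4=20
add $t5, $t5, 2 → $t5=12+2=14
cmp $t5, 16  (cmp 14,16)
bne L2: taken
lw $t4, 0($t0) → $t4=M[20]=-5
xor $t1, $t1, $t4 → $t1=0^(-5)=-5
and $t1, $t1, $t5 → $t1=(-5)&14=10
add $t0, $t0, 4 → $t0=20+4=24
add $t5, $t5, 2 → $t5=14+2=16
cmp $t5, 16  (cmp 16,16)
bne L2: not taken
add $t4, $t4, $t1 → $t4=(-5)+10=5
sw $t4, (20) → M[20]=5
halt.

5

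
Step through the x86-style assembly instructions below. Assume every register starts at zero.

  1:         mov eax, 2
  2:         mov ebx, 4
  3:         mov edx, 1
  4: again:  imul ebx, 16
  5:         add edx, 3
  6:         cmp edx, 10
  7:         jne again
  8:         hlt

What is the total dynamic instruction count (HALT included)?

16

after mov eax, 2: eax=2
after mov ebx, 4: ebx=4
after mov edx, 1: edx=1
after imul ebx, 16: ebx=4*16=64
after add edx, 3: edx=1+3=4
cmp edx, 10  (cmp 4,10)
jne again: taken
after imul ebx, 16: ebx=64*16=1024
after add edx, 3: edx=4+3=7
cmp edx, 10  (cmp 7,10)
jne again: taken
after imul ebx, 16: ebx=1024*16=16384
after add edx, 3: edx=7+3=10
cmp edx, 10  (cmp 10,10)
jne again: not taken
halt.
Total executed instructions: 16.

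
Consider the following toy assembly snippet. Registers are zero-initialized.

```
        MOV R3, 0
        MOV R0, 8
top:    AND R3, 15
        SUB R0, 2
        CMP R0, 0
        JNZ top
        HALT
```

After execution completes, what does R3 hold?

after MOV R3, 0: R3=0
after MOV R0, 8: R0=8
after AND R3, 15: R3=0&15=0
after SUB R0, 2: R0=8-2=6
CMP R0, 0  (cmp 6,0)
JNZ top: taken
after AND R3, 15: R3=0&15=0
after SUB R0, 2: R0=6-2=4
CMP R0, 0  (cmp 4,0)
JNZ top: taken
after AND R3, 15: R3=0&15=0
after SUB R0, 2: R0=4-2=2
CMP R0, 0  (cmp 2,0)
JNZ top: taken
after AND R3, 15: R3=0&15=0
after SUB R0, 2: R0=2-2=0
CMP R0, 0  (cmp 0,0)
JNZ top: not taken
halt.

0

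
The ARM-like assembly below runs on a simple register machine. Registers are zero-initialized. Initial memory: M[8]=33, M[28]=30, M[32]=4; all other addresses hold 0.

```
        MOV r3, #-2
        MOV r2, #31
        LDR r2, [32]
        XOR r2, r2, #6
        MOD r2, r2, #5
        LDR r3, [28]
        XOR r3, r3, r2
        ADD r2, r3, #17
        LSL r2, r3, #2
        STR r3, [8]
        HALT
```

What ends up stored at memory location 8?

MOV r3, #-2 → r3=-2
MOV r2, #31 → r2=31
LDR r2, [32] → r2=M[32]=4
XOR r2, r2, #6 → r2=4^6=2
MOD r2, r2, #5 → r2=2%5=2
LDR r3, [28] → r3=M[28]=30
XOR r3, r3, r2 → r3=30^2=28
ADD r2, r3, #17 → r2=28+17=45
LSL r2, r3, #2 → r2=28<<2=112
STR r3, [8] → M[8]=28
halt.

28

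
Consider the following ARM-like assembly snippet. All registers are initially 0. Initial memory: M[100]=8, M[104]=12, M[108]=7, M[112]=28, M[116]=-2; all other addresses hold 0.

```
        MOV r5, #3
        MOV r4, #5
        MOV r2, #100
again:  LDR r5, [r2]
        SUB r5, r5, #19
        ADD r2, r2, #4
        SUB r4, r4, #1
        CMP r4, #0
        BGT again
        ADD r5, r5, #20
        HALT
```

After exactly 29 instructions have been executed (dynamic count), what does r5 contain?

-21

r5=3
r4=5
r2=100
r5=M[100]=8
r5=8-19=-11
r2=100+4=104
r4=5-1=4
CMP r4, #0  (cmp 4,0)
BGT again: taken
r5=M[104]=12
r5=12-19=-7
r2=104+4=108
r4=4-1=3
CMP r4, #0  (cmp 3,0)
BGT again: taken
r5=M[108]=7
r5=7-19=-12
r2=108+4=112
r4=3-1=2
CMP r4, #0  (cmp 2,0)
BGT again: taken
r5=M[112]=28
r5=28-19=9
r2=112+4=116
r4=2-1=1
CMP r4, #0  (cmp 1,0)
BGT again: taken
r5=M[116]=-2
r5=(-2)-19=-21
After step 29: r5 = -21.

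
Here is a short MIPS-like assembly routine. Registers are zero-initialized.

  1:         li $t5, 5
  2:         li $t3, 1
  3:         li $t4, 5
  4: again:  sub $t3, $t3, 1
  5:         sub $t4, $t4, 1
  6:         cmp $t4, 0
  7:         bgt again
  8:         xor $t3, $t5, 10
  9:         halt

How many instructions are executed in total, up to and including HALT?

li $t5, 5 → $t5=5
li $t3, 1 → $t3=1
li $t4, 5 → $t4=5
sub $t3, $t3, 1 → $t3=1-1=0
sub $t4, $t4, 1 → $t4=5-1=4
cmp $t4, 0  (cmp 4,0)
bgt again: taken
sub $t3, $t3, 1 → $t3=0-1=-1
sub $t4, $t4, 1 → $t4=4-1=3
cmp $t4, 0  (cmp 3,0)
bgt again: taken
sub $t3, $t3, 1 → $t3=(-1)-1=-2
sub $t4, $t4, 1 → $t4=3-1=2
cmp $t4, 0  (cmp 2,0)
bgt again: taken
sub $t3, $t3, 1 → $t3=(-2)-1=-3
sub $t4, $t4, 1 → $t4=2-1=1
cmp $t4, 0  (cmp 1,0)
bgt again: taken
sub $t3, $t3, 1 → $t3=(-3)-1=-4
sub $t4, $t4, 1 → $t4=1-1=0
cmp $t4, 0  (cmp 0,0)
bgt again: not taken
xor $t3, $t5, 10 → $t3=5^10=15
halt.
Total executed instructions: 25.

25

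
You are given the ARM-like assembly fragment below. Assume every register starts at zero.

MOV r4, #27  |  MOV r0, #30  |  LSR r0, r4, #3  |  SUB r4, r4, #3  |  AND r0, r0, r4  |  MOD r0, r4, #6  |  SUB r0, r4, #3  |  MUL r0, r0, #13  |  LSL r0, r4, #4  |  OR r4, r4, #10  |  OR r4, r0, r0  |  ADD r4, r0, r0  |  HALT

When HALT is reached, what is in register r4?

768

r4=27
r0=30
r0=27>>3=3
r4=27-3=24
r0=3&24=0
r0=24%6=0
r0=24-3=21
r0=21*13=273
r0=24<<4=384
r4=24|10=26
r4=384|384=384
r4=384+384=768
halt.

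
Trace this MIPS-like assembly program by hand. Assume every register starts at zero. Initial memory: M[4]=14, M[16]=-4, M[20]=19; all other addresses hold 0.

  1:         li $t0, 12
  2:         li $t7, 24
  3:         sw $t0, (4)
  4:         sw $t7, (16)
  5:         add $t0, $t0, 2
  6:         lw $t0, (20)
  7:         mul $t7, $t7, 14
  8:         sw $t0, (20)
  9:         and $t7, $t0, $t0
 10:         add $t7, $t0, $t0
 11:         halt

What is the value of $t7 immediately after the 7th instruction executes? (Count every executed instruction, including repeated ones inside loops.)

336

li $t0, 12 → $t0=12
li $t7, 24 → $t7=24
sw $t0, (4) → M[4]=12
sw $t7, (16) → M[16]=24
add $t0, $t0, 2 → $t0=12+2=14
lw $t0, (20) → $t0=M[20]=19
mul $t7, $t7, 14 → $t7=24*14=336
After step 7: $t7 = 336.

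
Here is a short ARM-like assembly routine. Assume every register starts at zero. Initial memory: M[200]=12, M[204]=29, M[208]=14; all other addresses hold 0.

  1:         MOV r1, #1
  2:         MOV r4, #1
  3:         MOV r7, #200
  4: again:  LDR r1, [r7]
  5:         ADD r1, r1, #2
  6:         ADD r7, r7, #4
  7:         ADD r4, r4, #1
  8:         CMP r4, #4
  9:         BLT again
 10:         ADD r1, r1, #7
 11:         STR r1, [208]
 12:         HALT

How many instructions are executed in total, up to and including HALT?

MOV r1, #1 → r1=1
MOV r4, #1 → r4=1
MOV r7, #200 → r7=200
LDR r1, [r7] → r1=M[200]=12
ADD r1, r1, #2 → r1=12+2=14
ADD r7, r7, #4 → r7=200+4=204
ADD r4, r4, #1 → r4=1+1=2
CMP r4, #4  (cmp 2,4)
BLT again: taken
LDR r1, [r7] → r1=M[204]=29
ADD r1, r1, #2 → r1=29+2=31
ADD r7, r7, #4 → r7=204+4=208
ADD r4, r4, #1 → r4=2+1=3
CMP r4, #4  (cmp 3,4)
BLT again: taken
LDR r1, [r7] → r1=M[208]=14
ADD r1, r1, #2 → r1=14+2=16
ADD r7, r7, #4 → r7=208+4=212
ADD r4, r4, #1 → r4=3+1=4
CMP r4, #4  (cmp 4,4)
BLT again: not taken
ADD r1, r1, #7 → r1=16+7=23
STR r1, [208] → M[208]=23
halt.
Total executed instructions: 24.

24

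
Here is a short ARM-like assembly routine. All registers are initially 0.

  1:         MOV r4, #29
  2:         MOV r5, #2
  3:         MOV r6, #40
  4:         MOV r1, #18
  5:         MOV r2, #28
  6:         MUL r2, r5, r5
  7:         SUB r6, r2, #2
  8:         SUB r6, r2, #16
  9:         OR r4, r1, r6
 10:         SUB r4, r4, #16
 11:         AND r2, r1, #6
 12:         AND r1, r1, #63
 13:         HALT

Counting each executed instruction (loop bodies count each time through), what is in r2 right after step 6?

r4=29
r5=2
r6=40
r1=18
r2=28
r2=2*2=4
After step 6: r2 = 4.

4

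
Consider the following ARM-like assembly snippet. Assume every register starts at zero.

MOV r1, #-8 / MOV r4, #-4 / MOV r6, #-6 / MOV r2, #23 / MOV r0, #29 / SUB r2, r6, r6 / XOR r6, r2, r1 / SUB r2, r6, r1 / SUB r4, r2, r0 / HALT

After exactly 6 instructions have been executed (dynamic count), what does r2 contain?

MOV r1, #-8 → r1=-8
MOV r4, #-4 → r4=-4
MOV r6, #-6 → r6=-6
MOV r2, #23 → r2=23
MOV r0, #29 → r0=29
SUB r2, r6, r6 → r2=(-6)-(-6)=0
After step 6: r2 = 0.

0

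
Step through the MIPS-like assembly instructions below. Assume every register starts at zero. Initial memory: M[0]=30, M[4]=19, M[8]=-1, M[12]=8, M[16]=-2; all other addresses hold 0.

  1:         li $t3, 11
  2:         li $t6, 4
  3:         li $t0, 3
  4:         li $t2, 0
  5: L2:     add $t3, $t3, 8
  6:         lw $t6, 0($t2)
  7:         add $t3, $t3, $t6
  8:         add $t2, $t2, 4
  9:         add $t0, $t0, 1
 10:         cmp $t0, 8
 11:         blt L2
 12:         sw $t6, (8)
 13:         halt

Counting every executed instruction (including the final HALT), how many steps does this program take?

li $t3, 11 → $t3=11
li $t6, 4 → $t6=4
li $t0, 3 → $t0=3
li $t2, 0 → $t2=0
add $t3, $t3, 8 → $t3=11+8=19
lw $t6, 0($t2) → $t6=M[0]=30
add $t3, $t3, $t6 → $t3=19+30=49
add $t2, $t2, 4 → $t2=0+4=4
add $t0, $t0, 1 → $t0=3+1=4
cmp $t0, 8  (cmp 4,8)
blt L2: taken
add $t3, $t3, 8 → $t3=49+8=57
lw $t6, 0($t2) → $t6=M[4]=19
add $t3, $t3, $t6 → $t3=57+19=76
add $t2, $t2, 4 → $t2=4+4=8
add $t0, $t0, 1 → $t0=4+1=5
cmp $t0, 8  (cmp 5,8)
blt L2: taken
add $t3, $t3, 8 → $t3=76+8=84
lw $t6, 0($t2) → $t6=M[8]=-1
add $t3, $t3, $t6 → $t3=84+(-1)=83
add $t2, $t2, 4 → $t2=8+4=12
add $t0, $t0, 1 → $t0=5+1=6
cmp $t0, 8  (cmp 6,8)
blt L2: taken
add $t3, $t3, 8 → $t3=83+8=91
lw $t6, 0($t2) → $t6=M[12]=8
add $t3, $t3, $t6 → $t3=91+8=99
add $t2, $t2, 4 → $t2=12+4=16
add $t0, $t0, 1 → $t0=6+1=7
cmp $t0, 8  (cmp 7,8)
blt L2: taken
add $t3, $t3, 8 → $t3=99+8=107
lw $t6, 0($t2) → $t6=M[16]=-2
add $t3, $t3, $t6 → $t3=107+(-2)=105
add $t2, $t2, 4 → $t2=16+4=20
add $t0, $t0, 1 → $t0=7+1=8
cmp $t0, 8  (cmp 8,8)
blt L2: not taken
sw $t6, (8) → M[8]=-2
halt.
Total executed instructions: 41.

41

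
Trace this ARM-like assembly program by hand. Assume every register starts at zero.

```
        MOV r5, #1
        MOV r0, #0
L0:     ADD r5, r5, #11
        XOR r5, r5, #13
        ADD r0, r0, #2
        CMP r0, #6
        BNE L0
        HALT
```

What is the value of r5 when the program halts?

1

MOV r5, #1 → r5=1
MOV r0, #0 → r0=0
ADD r5, r5, #11 → r5=1+11=12
XOR r5, r5, #13 → r5=12^13=1
ADD r0, r0, #2 → r0=0+2=2
CMP r0, #6  (cmp 2,6)
BNE L0: taken
ADD r5, r5, #11 → r5=1+11=12
XOR r5, r5, #13 → r5=12^13=1
ADD r0, r0, #2 → r0=2+2=4
CMP r0, #6  (cmp 4,6)
BNE L0: taken
ADD r5, r5, #11 → r5=1+11=12
XOR r5, r5, #13 → r5=12^13=1
ADD r0, r0, #2 → r0=4+2=6
CMP r0, #6  (cmp 6,6)
BNE L0: not taken
halt.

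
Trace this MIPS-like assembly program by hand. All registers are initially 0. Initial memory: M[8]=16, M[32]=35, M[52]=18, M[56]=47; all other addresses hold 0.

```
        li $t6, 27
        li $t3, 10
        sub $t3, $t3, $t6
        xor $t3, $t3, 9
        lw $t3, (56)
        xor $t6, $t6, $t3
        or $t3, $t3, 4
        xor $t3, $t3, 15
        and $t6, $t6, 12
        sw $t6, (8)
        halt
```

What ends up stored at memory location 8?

4

$t6=27
$t3=10
$t3=10-27=-17
$t3=(-17)^9=-26
$t3=M[56]=47
$t6=27^47=52
$t3=47|4=47
$t3=47^15=32
$t6=52&12=4
sw $t6, (8) → M[8]=4
halt.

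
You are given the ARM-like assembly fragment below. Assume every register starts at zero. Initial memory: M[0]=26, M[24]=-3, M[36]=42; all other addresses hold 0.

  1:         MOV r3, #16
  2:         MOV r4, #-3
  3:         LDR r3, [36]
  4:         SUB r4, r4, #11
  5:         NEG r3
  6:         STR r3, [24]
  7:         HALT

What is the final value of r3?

r3=16
r4=-3
r3=M[36]=42
r4=(-3)-11=-14
r3=-(42)=-42
STR r3, [24] → M[24]=-42
halt.

-42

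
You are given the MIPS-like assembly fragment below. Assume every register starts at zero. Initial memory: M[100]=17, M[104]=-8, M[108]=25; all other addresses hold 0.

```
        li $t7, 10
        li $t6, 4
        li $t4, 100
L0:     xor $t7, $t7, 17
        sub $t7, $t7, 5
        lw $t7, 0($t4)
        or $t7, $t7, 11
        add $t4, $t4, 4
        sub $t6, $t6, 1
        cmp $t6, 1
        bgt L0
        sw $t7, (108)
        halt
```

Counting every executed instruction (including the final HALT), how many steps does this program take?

29

li $t7, 10 → $t7=10
li $t6, 4 → $t6=4
li $t4, 100 → $t4=100
xor $t7, $t7, 17 → $t7=10^17=27
sub $t7, $t7, 5 → $t7=27-5=22
lw $t7, 0($t4) → $t7=M[100]=17
or $t7, $t7, 11 → $t7=17|11=27
add $t4, $t4, 4 → $t4=100+4=104
sub $t6, $t6, 1 → $t6=4-1=3
cmp $t6, 1  (cmp 3,1)
bgt L0: taken
xor $t7, $t7, 17 → $t7=27^17=10
sub $t7, $t7, 5 → $t7=10-5=5
lw $t7, 0($t4) → $t7=M[104]=-8
or $t7, $t7, 11 → $t7=(-8)|11=-5
add $t4, $t4, 4 → $t4=104+4=108
sub $t6, $t6, 1 → $t6=3-1=2
cmp $t6, 1  (cmp 2,1)
bgt L0: taken
xor $t7, $t7, 17 → $t7=(-5)^17=-22
sub $t7, $t7, 5 → $t7=(-22)-5=-27
lw $t7, 0($t4) → $t7=M[108]=25
or $t7, $t7, 11 → $t7=25|11=27
add $t4, $t4, 4 → $t4=108+4=112
sub $t6, $t6, 1 → $t6=2-1=1
cmp $t6, 1  (cmp 1,1)
bgt L0: not taken
sw $t7, (108) → M[108]=27
halt.
Total executed instructions: 29.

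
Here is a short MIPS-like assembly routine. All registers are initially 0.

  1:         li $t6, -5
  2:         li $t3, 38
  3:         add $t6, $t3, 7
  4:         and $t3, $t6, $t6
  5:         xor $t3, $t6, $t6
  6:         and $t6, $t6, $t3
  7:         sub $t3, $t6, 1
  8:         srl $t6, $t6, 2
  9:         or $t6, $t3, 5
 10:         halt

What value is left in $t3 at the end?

$t6=-5
$t3=38
$t6=38+7=45
$t3=45&45=45
$t3=45^45=0
$t6=45&0=0
$t3=0-1=-1
$t6=0>>2=0
$t6=(-1)|5=-1
halt.

-1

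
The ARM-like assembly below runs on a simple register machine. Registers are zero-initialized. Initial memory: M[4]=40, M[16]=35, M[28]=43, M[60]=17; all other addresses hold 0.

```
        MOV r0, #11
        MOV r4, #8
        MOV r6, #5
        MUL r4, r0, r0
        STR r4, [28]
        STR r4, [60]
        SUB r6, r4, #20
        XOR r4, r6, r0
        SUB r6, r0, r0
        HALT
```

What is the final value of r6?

MOV r0, #11 → r0=11
MOV r4, #8 → r4=8
MOV r6, #5 → r6=5
MUL r4, r0, r0 → r4=11*11=121
STR r4, [28] → M[28]=121
STR r4, [60] → M[60]=121
SUB r6, r4, #20 → r6=121-20=101
XOR r4, r6, r0 → r4=101^11=110
SUB r6, r0, r0 → r6=11-11=0
halt.

0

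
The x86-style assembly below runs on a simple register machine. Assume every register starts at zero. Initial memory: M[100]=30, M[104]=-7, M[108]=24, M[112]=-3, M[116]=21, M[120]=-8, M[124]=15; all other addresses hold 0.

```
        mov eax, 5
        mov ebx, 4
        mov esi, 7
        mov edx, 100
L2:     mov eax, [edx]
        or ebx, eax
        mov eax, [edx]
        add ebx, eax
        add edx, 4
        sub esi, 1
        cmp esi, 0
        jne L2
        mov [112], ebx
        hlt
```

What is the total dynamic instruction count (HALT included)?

eax=5
ebx=4
esi=7
edx=100
eax=M[100]=30
ebx=4|30=30
eax=M[100]=30
ebx=30+30=60
edx=100+4=104
esi=7-1=6
cmp esi, 0  (cmp 6,0)
jne L2: taken
eax=M[104]=-7
ebx=60|(-7)=-3
eax=M[104]=-7
ebx=(-3)+(-7)=-10
edx=104+4=108
esi=6-1=5
cmp esi, 0  (cmp 5,0)
jne L2: taken
eax=M[108]=24
ebx=(-10)|24=-2
eax=M[108]=24
ebx=(-2)+24=22
edx=108+4=112
esi=5-1=4
cmp esi, 0  (cmp 4,0)
jne L2: taken
eax=M[112]=-3
ebx=22|(-3)=-1
eax=M[112]=-3
ebx=(-1)+(-3)=-4
edx=112+4=116
esi=4-1=3
cmp esi, 0  (cmp 3,0)
jne L2: taken
eax=M[116]=21
ebx=(-4)|21=-3
eax=M[116]=21
ebx=(-3)+21=18
edx=116+4=120
esi=3-1=2
cmp esi, 0  (cmp 2,0)
jne L2: taken
eax=M[120]=-8
ebx=18|(-8)=-6
eax=M[120]=-8
ebx=(-6)+(-8)=-14
edx=120+4=124
esi=2-1=1
cmp esi, 0  (cmp 1,0)
jne L2: taken
eax=M[124]=15
ebx=(-14)|15=-1
eax=M[124]=15
ebx=(-1)+15=14
edx=124+4=128
esi=1-1=0
cmp esi, 0  (cmp 0,0)
jne L2: not taken
mov [112], ebx → M[112]=14
halt.
Total executed instructions: 62.

62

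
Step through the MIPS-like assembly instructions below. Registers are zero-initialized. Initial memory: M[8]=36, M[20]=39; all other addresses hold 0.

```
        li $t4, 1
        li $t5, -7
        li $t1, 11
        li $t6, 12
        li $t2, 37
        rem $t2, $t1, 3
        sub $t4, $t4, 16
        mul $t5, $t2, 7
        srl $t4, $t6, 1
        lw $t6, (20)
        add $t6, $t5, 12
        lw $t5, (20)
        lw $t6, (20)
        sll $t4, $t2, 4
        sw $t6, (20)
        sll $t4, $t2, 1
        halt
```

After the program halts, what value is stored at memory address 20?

$t4=1
$t5=-7
$t1=11
$t6=12
$t2=37
$t2=11%3=2
$t4=1-16=-15
$t5=2*7=14
$t4=12>>1=6
$t6=M[20]=39
$t6=14+12=26
$t5=M[20]=39
$t6=M[20]=39
$t4=2<<4=32
sw $t6, (20) → M[20]=39
$t4=2<<1=4
halt.

39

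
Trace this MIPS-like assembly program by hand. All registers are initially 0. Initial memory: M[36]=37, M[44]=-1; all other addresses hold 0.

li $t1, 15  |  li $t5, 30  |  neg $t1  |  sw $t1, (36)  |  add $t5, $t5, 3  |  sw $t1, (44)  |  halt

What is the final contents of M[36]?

li $t1, 15 → $t1=15
li $t5, 30 → $t5=30
neg $t1 → $t1=-(15)=-15
sw $t1, (36) → M[36]=-15
add $t5, $t5, 3 → $t5=30+3=33
sw $t1, (44) → M[44]=-15
halt.

-15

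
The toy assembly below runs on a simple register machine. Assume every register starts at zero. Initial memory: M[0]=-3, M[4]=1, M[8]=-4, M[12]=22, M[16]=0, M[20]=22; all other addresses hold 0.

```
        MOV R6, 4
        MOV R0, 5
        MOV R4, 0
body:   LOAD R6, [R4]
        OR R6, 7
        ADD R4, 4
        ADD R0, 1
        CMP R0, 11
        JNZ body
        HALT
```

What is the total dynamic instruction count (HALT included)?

40

MOV R6, 4 → R6=4
MOV R0, 5 → R0=5
MOV R4, 0 → R4=0
LOAD R6, [R4] → R6=M[0]=-3
OR R6, 7 → R6=(-3)|7=-1
ADD R4, 4 → R4=0+4=4
ADD R0, 1 → R0=5+1=6
CMP R0, 11  (cmp 6,11)
JNZ body: taken
LOAD R6, [R4] → R6=M[4]=1
OR R6, 7 → R6=1|7=7
ADD R4, 4 → R4=4+4=8
ADD R0, 1 → R0=6+1=7
CMP R0, 11  (cmp 7,11)
JNZ body: taken
LOAD R6, [R4] → R6=M[8]=-4
OR R6, 7 → R6=(-4)|7=-1
ADD R4, 4 → R4=8+4=12
ADD R0, 1 → R0=7+1=8
CMP R0, 11  (cmp 8,11)
JNZ body: taken
LOAD R6, [R4] → R6=M[12]=22
OR R6, 7 → R6=22|7=23
ADD R4, 4 → R4=12+4=16
ADD R0, 1 → R0=8+1=9
CMP R0, 11  (cmp 9,11)
JNZ body: taken
LOAD R6, [R4] → R6=M[16]=0
OR R6, 7 → R6=0|7=7
ADD R4, 4 → R4=16+4=20
ADD R0, 1 → R0=9+1=10
CMP R0, 11  (cmp 10,11)
JNZ body: taken
LOAD R6, [R4] → R6=M[20]=22
OR R6, 7 → R6=22|7=23
ADD R4, 4 → R4=20+4=24
ADD R0, 1 → R0=10+1=11
CMP R0, 11  (cmp 11,11)
JNZ body: not taken
halt.
Total executed instructions: 40.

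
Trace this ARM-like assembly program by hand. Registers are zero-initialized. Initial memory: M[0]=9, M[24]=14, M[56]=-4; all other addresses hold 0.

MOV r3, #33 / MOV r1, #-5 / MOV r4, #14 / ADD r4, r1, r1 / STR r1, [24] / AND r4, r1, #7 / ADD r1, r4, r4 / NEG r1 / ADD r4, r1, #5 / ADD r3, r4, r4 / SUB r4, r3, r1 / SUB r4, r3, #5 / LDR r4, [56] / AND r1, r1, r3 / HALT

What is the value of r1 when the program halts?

-6

r3=33
r1=-5
r4=14
r4=(-5)+(-5)=-10
STR r1, [24] → M[24]=-5
r4=(-5)&7=3
r1=3+3=6
r1=-(6)=-6
r4=(-6)+5=-1
r3=(-1)+(-1)=-2
r4=(-2)-(-6)=4
r4=(-2)-5=-7
r4=M[56]=-4
r1=(-6)&(-2)=-6
halt.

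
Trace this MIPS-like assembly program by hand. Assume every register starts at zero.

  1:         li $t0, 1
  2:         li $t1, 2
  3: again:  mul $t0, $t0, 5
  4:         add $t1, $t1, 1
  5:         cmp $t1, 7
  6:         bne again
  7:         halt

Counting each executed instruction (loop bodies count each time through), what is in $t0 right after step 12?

after li $t0, 1: $t0=1
after li $t1, 2: $t1=2
after mul $t0, $t0, 5: $t0=1*5=5
after add $t1, $t1, 1: $t1=2+1=3
cmp $t1, 7  (cmp 3,7)
bne again: taken
after mul $t0, $t0, 5: $t0=5*5=25
after add $t1, $t1, 1: $t1=3+1=4
cmp $t1, 7  (cmp 4,7)
bne again: taken
after mul $t0, $t0, 5: $t0=25*5=125
after add $t1, $t1, 1: $t1=4+1=5
After step 12: $t0 = 125.

125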